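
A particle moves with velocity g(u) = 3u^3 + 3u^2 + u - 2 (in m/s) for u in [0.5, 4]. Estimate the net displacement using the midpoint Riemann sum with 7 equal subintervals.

Δu = (4 − 0.5)/7 = 0.5.
Midpoints: 0.75, 1.25, 1.75, 2.25, 2.75, 3.25, 3.75.
g(0.75) = 1.703125, g(1.25) = 9.796875, g(1.75) = 25.015625, g(2.25) = 49.609375, g(2.75) = 85.828125, g(3.25) = 135.921875, g(3.75) = 202.140625.
Sum = Δu · [g(0.75) + g(1.25) + g(1.75) + ...].
Sum = 255.0078125.

255.0078125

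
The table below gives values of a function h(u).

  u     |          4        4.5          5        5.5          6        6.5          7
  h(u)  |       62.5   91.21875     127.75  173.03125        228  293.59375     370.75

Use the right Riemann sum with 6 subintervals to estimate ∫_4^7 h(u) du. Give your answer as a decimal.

Δu = 0.5.
Sum = 0.5·[91.21875 + 127.75 + 173.03125 + 228 + 293.59375 + 370.75] = 642.171875.

642.171875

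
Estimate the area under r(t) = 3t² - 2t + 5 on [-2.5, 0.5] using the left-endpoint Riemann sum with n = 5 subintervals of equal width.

44.49

Δt = (0.5 − (-2.5))/5 = 0.6.
Left endpoints: -2.5, -1.9, -1.3, -0.7, -0.1.
r(-2.5) = 28.75, r(-1.9) = 19.63, r(-1.3) = 12.67, r(-0.7) = 7.87, r(-0.1) = 5.23.
Sum = Δt · [r(-2.5) + r(-1.9) + r(-1.3) + r(-0.7) + r(-0.1)].
Sum = 44.49.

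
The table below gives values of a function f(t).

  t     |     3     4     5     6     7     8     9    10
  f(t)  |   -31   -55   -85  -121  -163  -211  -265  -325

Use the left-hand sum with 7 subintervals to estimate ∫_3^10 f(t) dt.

-931

Δt = 1.
Sum = 1·[(-31) + (-55) + (-85) + (-121) + (-163) + (-211) + (-265)] = -931.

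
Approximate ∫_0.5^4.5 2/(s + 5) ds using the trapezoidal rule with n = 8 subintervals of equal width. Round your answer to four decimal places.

Δs = (4.5 − 0.5)/8 = 0.5.
f(0.5) = 4/11, f(1) = 1/3, f(1.5) = 4/13, f(2) = 2/7, f(2.5) = 4/15, f(3) = 0.25, f(3.5) = 4/17, f(4) = 2/9, f(4.5) = 4/19.
T_8 = (Δs/2)·[f(s_0) + 2f(s_1) + ... + 2f(s_{7}) + f(s_8)].
Sum ≈ 1.0940.

1.0940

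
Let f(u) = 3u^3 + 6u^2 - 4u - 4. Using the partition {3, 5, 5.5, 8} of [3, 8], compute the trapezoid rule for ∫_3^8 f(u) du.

Subinterval widths: 2, 0.5, 2.5.
f(3) = 119, f(5) = 501, f(5.5) = 654.625, f(8) = 1884.
On each subinterval the trapezoid contributes (Δu_i/2)·[f(u_{i-1}) + f(u_i)].
Sum = 4082.1875.

4082.1875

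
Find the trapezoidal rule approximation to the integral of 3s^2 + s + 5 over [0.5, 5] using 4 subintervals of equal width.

Δs = (5 − 0.5)/4 = 1.125.
f(0.5) = 6.25, f(1.625) = 14.546875, f(2.75) = 30.4375, f(3.875) = 53.921875, f(5) = 85.
T_4 = (Δs/2)·[f(s_0) + 2f(s_1) + 2f(s_2) + 2f(s_3) + f(s_4)].
Sum = 162.59765625.

162.59765625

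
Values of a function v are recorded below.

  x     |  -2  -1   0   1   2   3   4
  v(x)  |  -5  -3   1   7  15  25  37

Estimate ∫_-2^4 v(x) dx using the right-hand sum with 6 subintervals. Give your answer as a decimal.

82

Δx = 1.
Sum = 1·[(-3) + 1 + 7 + 15 + 25 + 37] = 82.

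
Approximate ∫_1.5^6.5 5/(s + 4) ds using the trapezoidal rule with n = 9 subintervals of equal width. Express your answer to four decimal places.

3.2362

Δs = (6.5 − 1.5)/9 = 5/9.
f(1.5) = 10/11, f(37/18) = 90/109, f(47/18) = 90/119, f(19/6) = 30/43, f(67/18) = 90/139, f(77/18) = 90/149, f(29/6) = 30/53, f(97/18) = 90/169, f(107/18) = 90/179, f(6.5) = 10/21.
T_9 = (Δs/2)·[f(s_0) + 2f(s_1) + ... + 2f(s_{8}) + f(s_9)].
Sum ≈ 3.2362.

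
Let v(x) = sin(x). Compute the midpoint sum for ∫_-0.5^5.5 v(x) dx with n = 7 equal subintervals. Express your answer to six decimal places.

Δx = (5.5 − (-0.5))/7 = 6/7.
Midpoints: -1/14, 11/14, 23/14, 2.5, 47/14, 59/14, 71/14.
v(-1/14) ≈ -0.071368, v(11/14) ≈ 0.707330, v(23/14) ≈ 0.997405, v(2.5) ≈ 0.598472, v(47/14) ≈ -0.213885, v(59/14) ≈ -0.878490, v(71/14) ≈ -0.936235.
Sum = Δx · [v(-1/14) + v(11/14) + v(23/14) + ...].
Sum ≈ 0.174197.

0.174197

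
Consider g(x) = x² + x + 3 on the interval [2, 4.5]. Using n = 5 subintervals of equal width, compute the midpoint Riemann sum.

43.28125

Δx = (4.5 − 2)/5 = 0.5.
Midpoints: 2.25, 2.75, 3.25, 3.75, 4.25.
g(2.25) = 10.3125, g(2.75) = 13.3125, g(3.25) = 16.8125, g(3.75) = 20.8125, g(4.25) = 25.3125.
Sum = Δx · [g(2.25) + g(2.75) + g(3.25) + g(3.75) + g(4.25)].
Sum = 43.28125.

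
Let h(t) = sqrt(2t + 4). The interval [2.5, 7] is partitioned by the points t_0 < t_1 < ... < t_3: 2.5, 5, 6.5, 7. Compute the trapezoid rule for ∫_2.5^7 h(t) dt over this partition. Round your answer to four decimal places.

16.4171

Subinterval widths: 2.5, 1.5, 0.5.
h(2.5) ≈ 3.0000, h(5) ≈ 3.7417, h(6.5) ≈ 4.1231, h(7) ≈ 4.2426.
On each subinterval the trapezoid contributes (Δt_i/2)·[h(t_{i-1}) + h(t_i)].
Sum ≈ 16.4171.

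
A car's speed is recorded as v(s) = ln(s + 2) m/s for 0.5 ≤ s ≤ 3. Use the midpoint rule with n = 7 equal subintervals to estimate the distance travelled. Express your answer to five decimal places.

Δs = (3 − 0.5)/7 = 5/14.
Midpoints: 19/28, 29/28, 39/28, 1.75, 59/28, 69/28, 79/28.
v(19/28) ≈ 0.98528, v(29/28) ≈ 1.11045, v(39/28) ≈ 1.22167, v(1.75) ≈ 1.32176, v(59/28) ≈ 1.41273, v(69/28) ≈ 1.49611, v(79/28) ≈ 1.57307.
Sum = Δs · [v(19/28) + v(29/28) + v(39/28) + ...].
Sum ≈ 3.25752.

3.25752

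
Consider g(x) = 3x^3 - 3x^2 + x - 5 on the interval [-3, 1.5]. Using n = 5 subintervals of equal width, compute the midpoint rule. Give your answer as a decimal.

Δx = (1.5 − (-3))/5 = 0.9.
Midpoints: -2.55, -1.65, -0.75, 0.15, 1.05.
g(-2.55) = -76.801625, g(-1.65) = -28.293875, g(-0.75) = -8.703125, g(0.15) = -4.907375, g(1.05) = -3.784625.
Sum = Δx · [g(-2.55) + g(-1.65) + g(-0.75) + g(0.15) + g(1.05)].
Sum = -110.2415625.

-110.2415625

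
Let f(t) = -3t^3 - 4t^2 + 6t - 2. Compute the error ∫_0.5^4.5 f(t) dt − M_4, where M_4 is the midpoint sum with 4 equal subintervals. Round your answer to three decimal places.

-8.833

Exact integral: ∫_0.5^4.5 f(t) dt ≈ -376.83333.
M_4 = -368.
Error ≈ -376.83333 − (-368) ≈ -8.833.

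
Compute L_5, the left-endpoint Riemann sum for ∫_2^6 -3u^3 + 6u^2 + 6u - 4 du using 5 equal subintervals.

Δu = (6 − 2)/5 = 0.8.
Left endpoints: 2, 2.8, 3.6, 4.4, 5.2.
f(2) = 8, f(2.8) = -6.016, f(3.6) = -44.608, f(4.4) = -116.992, f(5.2) = -232.384.
Sum = Δu · [f(2) + f(2.8) + f(3.6) + f(4.4) + f(5.2)].
Sum = -313.6.

-313.6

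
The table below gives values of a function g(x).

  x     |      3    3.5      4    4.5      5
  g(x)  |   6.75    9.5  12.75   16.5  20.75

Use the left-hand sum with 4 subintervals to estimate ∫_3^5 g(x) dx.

22.75

Δx = 0.5.
Sum = 0.5·[6.75 + 9.5 + 12.75 + 16.5] = 22.75.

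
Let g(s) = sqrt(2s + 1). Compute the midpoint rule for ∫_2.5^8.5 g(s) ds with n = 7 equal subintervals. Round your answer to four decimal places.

20.5621

Δs = (8.5 − 2.5)/7 = 6/7.
Midpoints: 41/14, 53/14, 65/14, 5.5, 89/14, 101/14, 113/14.
g(41/14) ≈ 2.6186, g(53/14) ≈ 2.9277, g(65/14) ≈ 3.2071, g(5.5) ≈ 3.4641, g(89/14) ≈ 3.7033, g(101/14) ≈ 3.9279, g(113/14) ≈ 4.1404.
Sum = Δs · [g(41/14) + g(53/14) + g(65/14) + ...].
Sum ≈ 20.5621.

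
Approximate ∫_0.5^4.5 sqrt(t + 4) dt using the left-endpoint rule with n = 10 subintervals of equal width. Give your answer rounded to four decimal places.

9.9974

Δt = (4.5 − 0.5)/10 = 0.4.
Left endpoints: 0.5, 0.9, 1.3, 1.7, 2.1, 2.5, 2.9, 3.3, 3.7, 4.1.
f(0.5) ≈ 2.1213, f(0.9) ≈ 2.2136, f(1.3) ≈ 2.3022, f(1.7) ≈ 2.3875, f(2.1) ≈ 2.4698, f(2.5) ≈ 2.5495, f(2.9) ≈ 2.6268, f(3.3) ≈ 2.7019, f(3.7) ≈ 2.7749, f(4.1) ≈ 2.8460.
Sum = Δt · [f(0.5) + f(0.9) + f(1.3) + ...].
Sum ≈ 9.9974.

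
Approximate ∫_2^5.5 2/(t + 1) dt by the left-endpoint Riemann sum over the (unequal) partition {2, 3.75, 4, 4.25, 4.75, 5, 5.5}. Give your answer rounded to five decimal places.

1.81603

Subinterval widths: 1.75, 0.25, 0.25, 0.5, 0.25, 0.5.
Left endpoints: 2, 3.75, 4, 4.25, 4.75, 5.
f(2) = 2/3, f(3.75) = 8/19, f(4) = 0.4, f(4.25) = 8/21, f(4.75) = 8/23, f(5) = 1/3.
Sum = Σ Δt_i · f(t_i).
Sum ≈ 1.81603.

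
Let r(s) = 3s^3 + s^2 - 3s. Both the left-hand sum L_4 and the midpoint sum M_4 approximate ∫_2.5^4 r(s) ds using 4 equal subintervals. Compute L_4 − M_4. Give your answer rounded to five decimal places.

-26.60010

L_4 ≈ 137.0712891.
M_4 ≈ 163.6713867.
L_4 − M_4 ≈ -26.60010.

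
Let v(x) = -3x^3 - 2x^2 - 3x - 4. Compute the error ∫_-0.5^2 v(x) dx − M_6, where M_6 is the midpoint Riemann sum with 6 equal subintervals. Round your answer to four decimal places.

Exact integral: ∫_-0.5^2 v(x) dx ≈ -32.994792.
M_6 ≈ -32.678313.
Error ≈ -32.994792 − (-32.678313) ≈ -0.3165.

-0.3165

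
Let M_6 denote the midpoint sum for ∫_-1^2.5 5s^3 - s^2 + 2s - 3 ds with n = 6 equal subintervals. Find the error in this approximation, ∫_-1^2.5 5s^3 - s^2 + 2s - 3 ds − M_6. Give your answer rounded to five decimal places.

1.01729

Exact integral: ∫_-1^2.5 f(s) ds ≈ 36.7864583.
M_6 ≈ 35.7691696.
Error ≈ 36.7864583 − 35.7691696 ≈ 1.01729.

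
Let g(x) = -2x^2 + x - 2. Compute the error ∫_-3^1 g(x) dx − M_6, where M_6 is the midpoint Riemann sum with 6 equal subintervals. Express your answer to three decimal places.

Exact integral: ∫_-3^1 g(x) dx ≈ -30.66667.
M_6 ≈ -30.37037.
Error ≈ -30.66667 − (-30.37037) ≈ -0.296.

-0.296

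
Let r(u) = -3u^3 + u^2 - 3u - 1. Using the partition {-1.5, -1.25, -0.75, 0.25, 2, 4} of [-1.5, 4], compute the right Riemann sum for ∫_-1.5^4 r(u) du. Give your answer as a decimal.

Subinterval widths: 0.25, 0.5, 1, 1.75, 2.
Right endpoints: -1.25, -0.75, 0.25, 2, 4.
r(-1.25) = 10.171875, r(-0.75) = 3.078125, r(0.25) = -1.734375, r(2) = -27, r(4) = -189.
Sum = Σ Δu_i · r(u_i).
Sum = -422.90234375.

-422.90234375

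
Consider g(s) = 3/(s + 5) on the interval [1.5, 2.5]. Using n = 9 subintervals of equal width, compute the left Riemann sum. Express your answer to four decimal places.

0.4327

Δs = (2.5 − 1.5)/9 = 1/9.
Left endpoints: 1.5, 29/18, 31/18, 11/6, 35/18, 37/18, 13/6, 41/18, 43/18.
g(1.5) = 6/13, g(29/18) = 54/119, g(31/18) = 54/121, g(11/6) = 18/41, g(35/18) = 0.432, g(37/18) = 54/127, g(13/6) = 18/43, g(41/18) = 54/131, g(43/18) = 54/133.
Sum = Δs · [g(1.5) + g(29/18) + g(31/18) + ...].
Sum ≈ 0.4327.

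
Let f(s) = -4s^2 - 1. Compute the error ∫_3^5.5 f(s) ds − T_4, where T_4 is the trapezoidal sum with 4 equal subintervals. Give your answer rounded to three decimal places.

Exact integral: ∫_3^5.5 f(s) ds ≈ -188.33333.
T_4 = -188.984375.
Error ≈ -188.33333 − (-188.984375) ≈ 0.651.

0.651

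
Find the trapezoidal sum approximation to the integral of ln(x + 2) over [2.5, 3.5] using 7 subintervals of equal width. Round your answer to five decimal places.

Δx = (3.5 − 2.5)/7 = 1/7.
f(2.5) ≈ 1.50408, f(37/14) ≈ 1.53533, f(39/14) ≈ 1.56564, f(41/14) ≈ 1.59505, f(43/14) ≈ 1.62362, f(45/14) ≈ 1.65140, f(47/14) ≈ 1.67843, f(3.5) ≈ 1.70475.
T_7 = (Δx/2)·[f(x_0) + 2f(x_1) + ... + 2f(x_{6}) + f(x_7)].
Sum ≈ 1.60770.

1.60770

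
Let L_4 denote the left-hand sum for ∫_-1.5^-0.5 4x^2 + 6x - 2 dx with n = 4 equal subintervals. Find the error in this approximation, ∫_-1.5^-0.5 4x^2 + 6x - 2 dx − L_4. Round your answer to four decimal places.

Exact integral: ∫_-1.5^-0.5 f(x) dx ≈ -3.666667.
L_4 = -3.375.
Error ≈ -3.666667 − (-3.375) ≈ -0.2917.

-0.2917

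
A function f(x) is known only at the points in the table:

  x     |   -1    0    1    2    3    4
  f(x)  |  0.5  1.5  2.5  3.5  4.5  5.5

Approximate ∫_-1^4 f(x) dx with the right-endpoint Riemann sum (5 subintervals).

Δx = 1.
Sum = 1·[1.5 + 2.5 + 3.5 + 4.5 + 5.5] = 17.5.

17.5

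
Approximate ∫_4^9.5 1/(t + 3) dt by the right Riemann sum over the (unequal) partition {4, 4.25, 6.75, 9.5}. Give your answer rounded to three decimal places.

0.511

Subinterval widths: 0.25, 2.5, 2.75.
Right endpoints: 4.25, 6.75, 9.5.
f(4.25) = 4/29, f(6.75) = 4/39, f(9.5) = 0.08.
Sum = Σ Δt_i · f(t_i).
Sum ≈ 0.511.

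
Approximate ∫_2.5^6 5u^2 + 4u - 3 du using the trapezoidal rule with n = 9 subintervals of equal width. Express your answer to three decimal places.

Δu = (6 − 2.5)/9 = 7/18.
f(2.5) = 38.25, f(26/9) = 4073/81, f(59/18) = 20681/324, f(11/3) = 710/9, f(73/18) = 30929/324, f(40/9) = 9197/81, f(29/6) = 4793/36, f(47/9) = 12494/81, f(101/18) = 57305/324, f(6) = 201.
T_9 = (Δu/2)·[f(u_0) + 2f(u_1) + ... + 2f(u_{8}) + f(u_9)].
Sum ≈ 383.399.

383.399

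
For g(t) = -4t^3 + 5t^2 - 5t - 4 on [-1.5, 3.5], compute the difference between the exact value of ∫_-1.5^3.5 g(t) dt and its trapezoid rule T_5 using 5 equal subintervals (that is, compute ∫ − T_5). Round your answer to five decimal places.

5.83333

Exact integral: ∫_-1.5^3.5 g(t) dt ≈ -112.9166667.
T_5 = -118.75.
Error ≈ -112.9166667 − (-118.75) ≈ 5.83333.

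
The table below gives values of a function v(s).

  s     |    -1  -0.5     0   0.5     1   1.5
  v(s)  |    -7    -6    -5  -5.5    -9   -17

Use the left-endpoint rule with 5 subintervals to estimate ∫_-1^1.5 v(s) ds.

Δs = 0.5.
Sum = 0.5·[(-7) + (-6) + (-5) + (-5.5) + (-9)] = -16.25.

-16.25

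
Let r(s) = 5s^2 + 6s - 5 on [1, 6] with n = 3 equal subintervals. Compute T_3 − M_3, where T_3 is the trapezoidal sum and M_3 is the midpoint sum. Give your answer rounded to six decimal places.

T_3 ≈ 449.90740741.
M_3 ≈ 432.54629630.
T_3 − M_3 ≈ 17.361111.

17.361111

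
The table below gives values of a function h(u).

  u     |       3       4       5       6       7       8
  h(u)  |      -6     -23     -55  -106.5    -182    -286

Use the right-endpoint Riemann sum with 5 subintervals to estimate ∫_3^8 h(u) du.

-652.5

Δu = 1.
Sum = 1·[(-23) + (-55) + (-106.5) + (-182) + (-286)] = -652.5.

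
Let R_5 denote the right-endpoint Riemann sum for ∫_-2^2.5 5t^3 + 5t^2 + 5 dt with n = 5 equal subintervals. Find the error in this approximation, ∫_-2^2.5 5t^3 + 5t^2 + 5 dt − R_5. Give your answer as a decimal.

Exact integral: ∫_-2^2.5 f(t) dt = 90.703125.
R_5 = 154.2375.
Error = 90.703125 − 154.2375 = -63.534375.

-63.534375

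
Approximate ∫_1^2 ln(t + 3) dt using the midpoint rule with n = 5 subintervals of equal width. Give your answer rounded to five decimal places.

1.50210

Δt = (2 − 1)/5 = 0.2.
Midpoints: 1.1, 1.3, 1.5, 1.7, 1.9.
f(1.1) ≈ 1.41099, f(1.3) ≈ 1.45862, f(1.5) ≈ 1.50408, f(1.7) ≈ 1.54756, f(1.9) ≈ 1.58924.
Sum = Δt · [f(1.1) + f(1.3) + f(1.5) + f(1.7) + f(1.9)].
Sum ≈ 1.50210.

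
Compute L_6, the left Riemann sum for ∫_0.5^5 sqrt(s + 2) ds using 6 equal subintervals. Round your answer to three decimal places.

Δs = (5 − 0.5)/6 = 0.75.
Left endpoints: 0.5, 1.25, 2, 2.75, 3.5, 4.25.
f(0.5) ≈ 1.581, f(1.25) ≈ 1.803, f(2) ≈ 2.000, f(2.75) ≈ 2.179, f(3.5) ≈ 2.345, f(4.25) ≈ 2.500.
Sum = Δs · [f(0.5) + f(1.25) + f(2) + ...].
Sum ≈ 9.306.

9.306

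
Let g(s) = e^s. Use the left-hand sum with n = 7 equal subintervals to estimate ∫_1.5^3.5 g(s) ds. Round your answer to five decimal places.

Δs = (3.5 − 1.5)/7 = 2/7.
Left endpoints: 1.5, 25/14, 29/14, 33/14, 37/14, 41/14, 45/14.
g(1.5) ≈ 4.48169, g(25/14) ≈ 5.96384, g(29/14) ≈ 7.93615, g(33/14) ≈ 10.56073, g(37/14) ≈ 14.05330, g(41/14) ≈ 18.70090, g(45/14) ≈ 24.88551.
Sum = Δs · [g(1.5) + g(25/14) + g(29/14) + ...].
Sum ≈ 24.73775.

24.73775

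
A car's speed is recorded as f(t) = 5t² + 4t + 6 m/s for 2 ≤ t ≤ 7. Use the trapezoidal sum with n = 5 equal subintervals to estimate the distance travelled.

Δt = (7 − 2)/5 = 1.
f(2) = 34, f(3) = 63, f(4) = 102, f(5) = 151, f(6) = 210, f(7) = 279.
T_5 = (Δt/2)·[f(t_0) + 2f(t_1) + ... + 2f(t_{4}) + f(t_5)].
Sum = 682.5.

682.5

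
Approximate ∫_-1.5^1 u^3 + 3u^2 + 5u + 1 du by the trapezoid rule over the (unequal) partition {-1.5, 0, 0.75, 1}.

3.4609375

Subinterval widths: 1.5, 0.75, 0.25.
f(-1.5) = -3.125, f(0) = 1, f(0.75) = 6.859375, f(1) = 10.
On each subinterval the trapezoid contributes (Δu_i/2)·[f(u_{i-1}) + f(u_i)].
Sum = 3.4609375.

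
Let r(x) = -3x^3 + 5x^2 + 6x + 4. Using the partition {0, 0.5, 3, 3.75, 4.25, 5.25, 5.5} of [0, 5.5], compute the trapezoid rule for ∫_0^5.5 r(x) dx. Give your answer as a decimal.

-333.02734375

Subinterval widths: 0.5, 2.5, 0.75, 0.5, 1, 0.25.
r(0) = 4, r(0.5) = 7.875, r(3) = -14, r(3.75) = -61.390625, r(4.25) = -110.484375, r(5.25) = -260.796875, r(5.5) = -310.875.
On each subinterval the trapezoid contributes (Δx_i/2)·[r(x_{i-1}) + r(x_i)].
Sum = -333.02734375.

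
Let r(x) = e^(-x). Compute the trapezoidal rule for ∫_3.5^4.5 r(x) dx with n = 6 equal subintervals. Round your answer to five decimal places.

Δx = (4.5 − 3.5)/6 = 1/6.
r(3.5) ≈ 0.03020, r(11/3) ≈ 0.02556, r(23/6) ≈ 0.02164, r(4) ≈ 0.01832, r(25/6) ≈ 0.01550, r(13/3) ≈ 0.01312, r(4.5) ≈ 0.01111.
T_6 = (Δx/2)·[r(x_0) + 2r(x_1) + ... + 2r(x_{5}) + r(x_6)].
Sum ≈ 0.01913.

0.01913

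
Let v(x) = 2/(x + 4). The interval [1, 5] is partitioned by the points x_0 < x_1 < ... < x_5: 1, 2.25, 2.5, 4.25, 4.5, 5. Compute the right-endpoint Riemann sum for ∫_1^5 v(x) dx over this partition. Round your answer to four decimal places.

Subinterval widths: 1.25, 0.25, 1.75, 0.25, 0.5.
Right endpoints: 2.25, 2.5, 4.25, 4.5, 5.
v(2.25) = 0.32, v(2.5) = 4/13, v(4.25) = 8/33, v(4.5) = 4/17, v(5) = 2/9.
Sum = Σ Δx_i · v(x_i).
Sum ≈ 1.0711.

1.0711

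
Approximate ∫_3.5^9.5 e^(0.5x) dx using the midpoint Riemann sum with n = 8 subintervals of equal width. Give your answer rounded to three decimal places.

Δx = (9.5 − 3.5)/8 = 0.75.
Midpoints: 3.875, 4.625, 5.375, 6.125, 6.875, 7.625, 8.375, 9.125.
f(3.875) ≈ 6.941, f(4.625) ≈ 10.100, f(5.375) ≈ 14.695, f(6.125) ≈ 21.381, f(6.875) ≈ 31.109, f(7.625) ≈ 45.263, f(8.375) ≈ 65.858, f(9.125) ≈ 95.823.
Sum = Δx · [f(3.875) + f(4.625) + f(5.375) + ...].
Sum ≈ 218.378.

218.378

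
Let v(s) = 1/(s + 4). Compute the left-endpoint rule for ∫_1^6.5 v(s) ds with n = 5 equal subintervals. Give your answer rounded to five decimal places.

Δs = (6.5 − 1)/5 = 1.1.
Left endpoints: 1, 2.1, 3.2, 4.3, 5.4.
v(1) = 0.2, v(2.1) = 10/61, v(3.2) = 5/36, v(4.3) = 10/83, v(5.4) = 5/47.
Sum = Δs · [v(1) + v(2.1) + v(3.2) + v(4.3) + v(5.4)].
Sum ≈ 0.80266.

0.80266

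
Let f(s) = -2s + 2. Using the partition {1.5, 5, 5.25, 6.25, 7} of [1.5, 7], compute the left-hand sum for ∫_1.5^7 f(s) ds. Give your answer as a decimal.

-21.875

Subinterval widths: 3.5, 0.25, 1, 0.75.
Left endpoints: 1.5, 5, 5.25, 6.25.
f(1.5) = -1, f(5) = -8, f(5.25) = -8.5, f(6.25) = -10.5.
Sum = Σ Δs_i · f(s_i).
Sum = -21.875.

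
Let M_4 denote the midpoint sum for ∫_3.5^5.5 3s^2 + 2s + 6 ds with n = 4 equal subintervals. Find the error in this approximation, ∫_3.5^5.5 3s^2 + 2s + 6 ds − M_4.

Exact integral: ∫_3.5^5.5 f(s) ds = 153.5.
M_4 = 153.375.
Error = 153.5 − 153.375 = 0.125.

0.125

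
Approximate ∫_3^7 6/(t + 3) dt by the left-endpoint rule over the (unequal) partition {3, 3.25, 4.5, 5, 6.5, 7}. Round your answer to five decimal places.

Subinterval widths: 0.25, 1.25, 0.5, 1.5, 0.5.
Left endpoints: 3, 3.25, 4.5, 5, 6.5.
f(3) = 1, f(3.25) = 0.96, f(4.5) = 0.8, f(5) = 0.75, f(6.5) = 12/19.
Sum = Σ Δt_i · f(t_i).
Sum ≈ 3.29079.

3.29079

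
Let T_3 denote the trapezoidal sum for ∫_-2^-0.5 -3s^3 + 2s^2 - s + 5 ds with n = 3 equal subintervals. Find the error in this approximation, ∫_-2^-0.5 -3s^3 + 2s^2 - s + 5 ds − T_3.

Exact integral: ∫_-2^-0.5 f(s) ds = 26.578125.
T_3 = 27.40625.
Error = 26.578125 − 27.40625 = -0.828125.

-0.828125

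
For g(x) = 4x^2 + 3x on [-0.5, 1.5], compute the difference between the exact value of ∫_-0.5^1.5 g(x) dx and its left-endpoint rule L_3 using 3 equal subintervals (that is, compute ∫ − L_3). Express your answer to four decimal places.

Exact integral: ∫_-0.5^1.5 g(x) dx ≈ 7.666667.
L_3 ≈ 3.592593.
Error ≈ 7.666667 − 3.592593 ≈ 4.0741.

4.0741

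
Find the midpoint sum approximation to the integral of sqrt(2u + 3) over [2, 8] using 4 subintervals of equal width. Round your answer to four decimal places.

21.4467

Δu = (8 − 2)/4 = 1.5.
Midpoints: 2.75, 4.25, 5.75, 7.25.
f(2.75) ≈ 2.9155, f(4.25) ≈ 3.3912, f(5.75) ≈ 3.8079, f(7.25) ≈ 4.1833.
Sum = Δu · [f(2.75) + f(4.25) + f(5.75) + f(7.25)].
Sum ≈ 21.4467.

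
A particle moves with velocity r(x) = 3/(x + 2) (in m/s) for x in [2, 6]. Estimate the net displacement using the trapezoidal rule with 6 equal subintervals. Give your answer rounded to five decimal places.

2.08463

Δx = (6 − 2)/6 = 2/3.
r(2) = 0.75, r(8/3) = 9/14, r(10/3) = 0.5625, r(4) = 0.5, r(14/3) = 0.45, r(16/3) = 9/22, r(6) = 0.375.
T_6 = (Δx/2)·[r(x_0) + 2r(x_1) + ... + 2r(x_{5}) + r(x_6)].
Sum ≈ 2.08463.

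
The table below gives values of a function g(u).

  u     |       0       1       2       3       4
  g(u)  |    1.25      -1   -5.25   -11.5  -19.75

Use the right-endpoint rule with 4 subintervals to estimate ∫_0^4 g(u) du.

Δu = 1.
Sum = 1·[(-1) + (-5.25) + (-11.5) + (-19.75)] = -37.5.

-37.5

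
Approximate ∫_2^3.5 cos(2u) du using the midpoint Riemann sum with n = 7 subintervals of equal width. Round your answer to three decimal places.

Δu = (3.5 − 2)/7 = 3/14.
Midpoints: 59/28, 65/28, 71/28, 2.75, 83/28, 89/28, 95/28.
f(59/28) ≈ -0.478, f(65/28) ≈ -0.069, f(71/28) ≈ 0.351, f(2.75) ≈ 0.709, f(83/28) ≈ 0.938, f(89/28) ≈ 0.997, f(95/28) ≈ 0.876.
Sum = Δu · [f(59/28) + f(65/28) + f(71/28) + ...].
Sum ≈ 0.712.

0.712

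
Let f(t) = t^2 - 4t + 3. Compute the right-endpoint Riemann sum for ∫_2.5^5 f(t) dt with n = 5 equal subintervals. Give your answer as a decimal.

8.75

Δt = (5 − 2.5)/5 = 0.5.
Right endpoints: 3, 3.5, 4, 4.5, 5.
f(3) = 0, f(3.5) = 1.25, f(4) = 3, f(4.5) = 5.25, f(5) = 8.
Sum = Δt · [f(3) + f(3.5) + f(4) + f(4.5) + f(5)].
Sum = 8.75.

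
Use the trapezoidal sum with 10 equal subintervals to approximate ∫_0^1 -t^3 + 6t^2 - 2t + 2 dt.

2.7575

Δt = (1 − 0)/10 = 0.1.
f(0) = 2, f(0.1) = 1.859, f(0.2) = 1.832, f(0.3) = 1.913, f(0.4) = 2.096, f(0.5) = 2.375, f(0.6) = 2.744, f(0.7) = 3.197, f(0.8) = 3.728, f(0.9) = 4.331, f(1) = 5.
T_10 = (Δt/2)·[f(t_0) + 2f(t_1) + ... + 2f(t_{9}) + f(t_10)].
Sum = 2.7575.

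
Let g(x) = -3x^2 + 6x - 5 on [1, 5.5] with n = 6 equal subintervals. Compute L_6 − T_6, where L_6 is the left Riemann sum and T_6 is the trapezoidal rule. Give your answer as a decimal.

22.78125

L_6 = -78.609375.
T_6 = -101.390625.
L_6 − T_6 = 22.78125.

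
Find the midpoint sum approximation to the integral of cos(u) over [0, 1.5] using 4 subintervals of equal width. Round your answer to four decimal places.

1.0034

Δu = (1.5 − 0)/4 = 0.375.
Midpoints: 0.1875, 0.5625, 0.9375, 1.3125.
f(0.1875) ≈ 0.9825, f(0.5625) ≈ 0.8459, f(0.9375) ≈ 0.5918, f(1.3125) ≈ 0.2554.
Sum = Δu · [f(0.1875) + f(0.5625) + f(0.9375) + f(1.3125)].
Sum ≈ 1.0034.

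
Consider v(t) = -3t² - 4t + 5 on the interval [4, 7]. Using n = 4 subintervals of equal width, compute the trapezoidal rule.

Δt = (7 − 4)/4 = 0.75.
v(4) = -59, v(4.75) = -81.6875, v(5.5) = -107.75, v(6.25) = -137.1875, v(7) = -170.
T_4 = (Δt/2)·[v(t_0) + 2v(t_1) + 2v(t_2) + 2v(t_3) + v(t_4)].
Sum = -330.84375.

-330.84375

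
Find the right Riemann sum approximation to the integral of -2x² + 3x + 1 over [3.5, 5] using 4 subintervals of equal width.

Δx = (5 − 3.5)/4 = 0.375.
Right endpoints: 3.875, 4.25, 4.625, 5.
f(3.875) = -17.40625, f(4.25) = -22.375, f(4.625) = -27.90625, f(5) = -34.
Sum = Δx · [f(3.875) + f(4.25) + f(4.625) + f(5)].
Sum = -38.1328125.

-38.1328125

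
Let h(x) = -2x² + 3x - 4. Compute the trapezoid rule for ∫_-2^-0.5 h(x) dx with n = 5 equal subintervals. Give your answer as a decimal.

-16.92

Δx = (-0.5 − (-2))/5 = 0.3.
h(-2) = -18, h(-1.7) = -14.88, h(-1.4) = -12.12, h(-1.1) = -9.72, h(-0.8) = -7.68, h(-0.5) = -6.
T_5 = (Δx/2)·[h(x_0) + 2h(x_1) + ... + 2h(x_{4}) + h(x_5)].
Sum = -16.92.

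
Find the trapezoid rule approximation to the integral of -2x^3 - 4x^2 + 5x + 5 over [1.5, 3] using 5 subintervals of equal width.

Δx = (3 − 1.5)/5 = 0.3.
f(1.5) = -3.25, f(1.8) = -10.624, f(2.1) = -20.662, f(2.4) = -33.688, f(2.7) = -50.026, f(3) = -70.
T_5 = (Δx/2)·[f(x_0) + 2f(x_1) + ... + 2f(x_{4}) + f(x_5)].
Sum = -45.4875.

-45.4875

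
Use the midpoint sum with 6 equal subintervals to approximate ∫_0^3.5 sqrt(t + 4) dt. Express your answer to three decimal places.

Δt = (3.5 − 0)/6 = 7/12.
Midpoints: 7/24, 0.875, 35/24, 49/24, 2.625, 77/24.
f(7/24) ≈ 2.072, f(0.875) ≈ 2.208, f(35/24) ≈ 2.336, f(49/24) ≈ 2.458, f(2.625) ≈ 2.574, f(77/24) ≈ 2.685.
Sum = Δt · [f(7/24) + f(0.875) + f(35/24) + ...].
Sum ≈ 8.361.

8.361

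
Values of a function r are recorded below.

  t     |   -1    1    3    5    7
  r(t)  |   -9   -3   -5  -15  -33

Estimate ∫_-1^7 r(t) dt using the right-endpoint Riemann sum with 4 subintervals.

Δt = 2.
Sum = 2·[(-3) + (-5) + (-15) + (-33)] = -112.

-112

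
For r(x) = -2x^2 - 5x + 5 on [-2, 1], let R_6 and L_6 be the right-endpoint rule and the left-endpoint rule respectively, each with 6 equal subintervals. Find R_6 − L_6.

R_6 = 14.
L_6 = 18.5.
R_6 − L_6 = -4.5.

-4.5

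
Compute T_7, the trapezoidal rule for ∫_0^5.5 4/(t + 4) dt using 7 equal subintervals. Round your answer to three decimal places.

3.471

Δt = (5.5 − 0)/7 = 11/14.
f(0) = 1, f(11/14) = 56/67, f(11/7) = 28/39, f(33/14) = 56/89, f(22/7) = 0.56, f(55/14) = 56/111, f(33/7) = 28/61, f(5.5) = 8/19.
T_7 = (Δt/2)·[f(t_0) + 2f(t_1) + ... + 2f(t_{6}) + f(t_7)].
Sum ≈ 3.471.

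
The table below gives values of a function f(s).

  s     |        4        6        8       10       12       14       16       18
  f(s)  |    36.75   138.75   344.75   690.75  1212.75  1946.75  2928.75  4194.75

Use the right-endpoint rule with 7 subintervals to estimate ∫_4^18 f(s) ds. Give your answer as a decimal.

22914.5

Δs = 2.
Sum = 2·[138.75 + 344.75 + 690.75 + 1212.75 + 1946.75 + 2928.75 + 4194.75] = 22914.5.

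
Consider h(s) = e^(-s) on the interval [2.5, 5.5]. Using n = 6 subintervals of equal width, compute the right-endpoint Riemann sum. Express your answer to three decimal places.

0.060

Δs = (5.5 − 2.5)/6 = 0.5.
Right endpoints: 3, 3.5, 4, 4.5, 5, 5.5.
h(3) ≈ 0.050, h(3.5) ≈ 0.030, h(4) ≈ 0.018, h(4.5) ≈ 0.011, h(5) ≈ 0.007, h(5.5) ≈ 0.004.
Sum = Δs · [h(3) + h(3.5) + h(4) + ...].
Sum ≈ 0.060.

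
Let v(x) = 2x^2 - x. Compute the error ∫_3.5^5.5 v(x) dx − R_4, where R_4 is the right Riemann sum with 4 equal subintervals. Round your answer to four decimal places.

-8.6667

Exact integral: ∫_3.5^5.5 v(x) dx ≈ 73.333333.
R_4 = 82.
Error ≈ 73.333333 − 82 ≈ -8.6667.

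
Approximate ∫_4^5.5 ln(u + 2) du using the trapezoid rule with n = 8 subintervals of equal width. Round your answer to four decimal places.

2.8611

Δu = (5.5 − 4)/8 = 0.1875.
f(4) ≈ 1.7918, f(4.1875) ≈ 1.8225, f(4.375) ≈ 1.8524, f(4.5625) ≈ 1.8814, f(4.75) ≈ 1.9095, f(4.9375) ≈ 1.9369, f(5.125) ≈ 1.9636, f(5.3125) ≈ 1.9896, f(5.5) ≈ 2.0149.
T_8 = (Δu/2)·[f(u_0) + 2f(u_1) + ... + 2f(u_{7}) + f(u_8)].
Sum ≈ 2.8611.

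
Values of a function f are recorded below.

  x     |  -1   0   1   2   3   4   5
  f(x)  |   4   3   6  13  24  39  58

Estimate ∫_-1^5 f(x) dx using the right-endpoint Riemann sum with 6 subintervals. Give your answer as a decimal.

Δx = 1.
Sum = 1·[3 + 6 + 13 + 24 + 39 + 58] = 143.

143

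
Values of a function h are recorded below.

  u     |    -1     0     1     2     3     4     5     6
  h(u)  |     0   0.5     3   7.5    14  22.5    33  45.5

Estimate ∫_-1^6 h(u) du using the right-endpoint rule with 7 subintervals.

126

Δu = 1.
Sum = 1·[0.5 + 3 + 7.5 + 14 + 22.5 + 33 + 45.5] = 126.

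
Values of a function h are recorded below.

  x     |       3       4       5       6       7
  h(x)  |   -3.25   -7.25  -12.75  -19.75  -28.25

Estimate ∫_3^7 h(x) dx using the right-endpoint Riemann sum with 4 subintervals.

Δx = 1.
Sum = 1·[(-7.25) + (-12.75) + (-19.75) + (-28.25)] = -68.

-68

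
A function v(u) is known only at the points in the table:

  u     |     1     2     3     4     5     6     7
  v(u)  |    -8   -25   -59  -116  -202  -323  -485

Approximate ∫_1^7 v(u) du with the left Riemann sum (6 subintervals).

-733

Δu = 1.
Sum = 1·[(-8) + (-25) + (-59) + (-116) + (-202) + (-323)] = -733.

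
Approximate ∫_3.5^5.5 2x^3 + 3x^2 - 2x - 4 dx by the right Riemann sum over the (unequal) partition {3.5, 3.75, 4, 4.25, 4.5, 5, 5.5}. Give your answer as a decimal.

Subinterval widths: 0.25, 0.25, 0.25, 0.25, 0.5, 0.5.
Right endpoints: 3.75, 4, 4.25, 4.5, 5, 5.5.
f(3.75) = 136.15625, f(4) = 164, f(4.25) = 195.21875, f(4.5) = 230, f(5) = 311, f(5.5) = 408.5.
Sum = Σ Δx_i · f(x_i).
Sum = 541.09375.

541.09375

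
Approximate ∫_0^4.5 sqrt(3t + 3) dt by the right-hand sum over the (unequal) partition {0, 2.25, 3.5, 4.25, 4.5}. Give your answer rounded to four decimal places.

15.6104

Subinterval widths: 2.25, 1.25, 0.75, 0.25.
Right endpoints: 2.25, 3.5, 4.25, 4.5.
f(2.25) ≈ 3.1225, f(3.5) ≈ 3.6742, f(4.25) ≈ 3.9686, f(4.5) ≈ 4.0620.
Sum = Σ Δt_i · f(t_i).
Sum ≈ 15.6104.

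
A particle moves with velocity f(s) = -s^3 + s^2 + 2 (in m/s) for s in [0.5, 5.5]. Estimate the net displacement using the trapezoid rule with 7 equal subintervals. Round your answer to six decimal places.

Δs = (5.5 − 0.5)/7 = 5/7.
f(0.5) = 2.125, f(17/14) = 4621/2744, f(27/14) = -3989/2744, f(37/14) = -25999/2744, f(47/14) = -67409/2744, f(57/14) = -134219/2744, f(67/14) = -232429/2744, f(5.5) = -134.125.
T_7 = (Δs/2)·[f(s_0) + 2f(s_1) + ... + 2f(s_{6}) + f(s_7)].
Sum ≈ -166.734694.

-166.734694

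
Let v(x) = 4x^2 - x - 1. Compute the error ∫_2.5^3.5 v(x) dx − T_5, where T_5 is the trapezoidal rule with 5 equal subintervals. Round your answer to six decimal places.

Exact integral: ∫_2.5^3.5 v(x) dx ≈ 32.33333333.
T_5 = 32.36.
Error ≈ 32.33333333 − 32.36 ≈ -0.026667.

-0.026667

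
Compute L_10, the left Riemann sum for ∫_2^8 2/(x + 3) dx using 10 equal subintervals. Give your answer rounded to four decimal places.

1.6443

Δx = (8 − 2)/10 = 0.6.
Left endpoints: 2, 2.6, 3.2, 3.8, 4.4, 5, 5.6, 6.2, 6.8, 7.4.
f(2) = 0.4, f(2.6) = 5/14, f(3.2) = 10/31, f(3.8) = 5/17, f(4.4) = 10/37, f(5) = 0.25, f(5.6) = 10/43, f(6.2) = 5/23, f(6.8) = 10/49, f(7.4) = 5/26.
Sum = Δx · [f(2) + f(2.6) + f(3.2) + ...].
Sum ≈ 1.6443.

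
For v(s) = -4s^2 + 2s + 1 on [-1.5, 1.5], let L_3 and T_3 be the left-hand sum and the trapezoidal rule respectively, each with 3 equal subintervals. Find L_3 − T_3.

L_3 = -11.
T_3 = -8.
L_3 − T_3 = -3.

-3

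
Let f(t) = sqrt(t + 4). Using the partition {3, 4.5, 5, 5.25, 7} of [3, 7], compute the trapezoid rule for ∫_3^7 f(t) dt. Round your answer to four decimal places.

Subinterval widths: 1.5, 0.5, 0.25, 1.75.
f(3) ≈ 2.6458, f(4.5) ≈ 2.9155, f(5) ≈ 3.0000, f(5.25) ≈ 3.0414, f(7) ≈ 3.3166.
On each subinterval the trapezoid contributes (Δt_i/2)·[f(t_{i-1}) + f(t_i)].
Sum ≈ 11.9682.

11.9682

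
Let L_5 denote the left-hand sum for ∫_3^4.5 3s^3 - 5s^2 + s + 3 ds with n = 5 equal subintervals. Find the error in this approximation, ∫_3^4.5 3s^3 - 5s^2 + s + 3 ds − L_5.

Exact integral: ∫_3^4.5 f(s) ds = 150.046875.
L_5 = 130.05.
Error = 150.046875 − 130.05 = 19.996875.

19.996875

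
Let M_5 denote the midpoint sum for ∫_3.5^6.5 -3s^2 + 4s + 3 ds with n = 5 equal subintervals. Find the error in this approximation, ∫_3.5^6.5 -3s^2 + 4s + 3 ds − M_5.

Exact integral: ∫_3.5^6.5 f(s) ds = -162.75.
M_5 = -162.48.
Error = -162.75 − (-162.48) = -0.27.

-0.27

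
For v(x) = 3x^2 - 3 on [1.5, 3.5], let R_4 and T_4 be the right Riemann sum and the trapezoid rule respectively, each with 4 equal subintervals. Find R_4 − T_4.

7.5

R_4 = 41.25.
T_4 = 33.75.
R_4 − T_4 = 7.5.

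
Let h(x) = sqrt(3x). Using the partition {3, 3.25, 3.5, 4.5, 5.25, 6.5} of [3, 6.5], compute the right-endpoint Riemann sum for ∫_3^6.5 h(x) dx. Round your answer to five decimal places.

Subinterval widths: 0.25, 0.25, 1, 0.75, 1.25.
Right endpoints: 3.25, 3.5, 4.5, 5.25, 6.5.
h(3.25) ≈ 3.12250, h(3.5) ≈ 3.24037, h(4.5) ≈ 3.67423, h(5.25) ≈ 3.96863, h(6.5) ≈ 4.41588.
Sum = Σ Δx_i · h(x_i).
Sum ≈ 13.76127.

13.76127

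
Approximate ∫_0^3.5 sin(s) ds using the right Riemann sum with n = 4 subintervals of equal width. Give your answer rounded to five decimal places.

1.65783

Δs = (3.5 − 0)/4 = 0.875.
Right endpoints: 0.875, 1.75, 2.625, 3.5.
f(0.875) ≈ 0.76754, f(1.75) ≈ 0.98399, f(2.625) ≈ 0.49392, f(3.5) ≈ -0.35078.
Sum = Δs · [f(0.875) + f(1.75) + f(2.625) + f(3.5)].
Sum ≈ 1.65783.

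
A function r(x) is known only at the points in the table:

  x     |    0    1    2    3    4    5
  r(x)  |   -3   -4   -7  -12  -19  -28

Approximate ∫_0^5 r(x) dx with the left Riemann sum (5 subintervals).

-45

Δx = 1.
Sum = 1·[(-3) + (-4) + (-7) + (-12) + (-19)] = -45.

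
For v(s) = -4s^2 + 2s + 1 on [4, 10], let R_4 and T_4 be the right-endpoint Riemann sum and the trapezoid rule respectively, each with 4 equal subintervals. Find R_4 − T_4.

-243

R_4 = -1410.
T_4 = -1167.
R_4 − T_4 = -243.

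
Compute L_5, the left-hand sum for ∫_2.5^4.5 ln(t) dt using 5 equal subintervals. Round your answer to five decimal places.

Δt = (4.5 − 2.5)/5 = 0.4.
Left endpoints: 2.5, 2.9, 3.3, 3.7, 4.1.
f(2.5) ≈ 0.91629, f(2.9) ≈ 1.06471, f(3.3) ≈ 1.19392, f(3.7) ≈ 1.30833, f(4.1) ≈ 1.41099.
Sum = Δt · [f(2.5) + f(2.9) + f(3.3) + f(3.7) + f(4.1)].
Sum ≈ 2.35770.

2.35770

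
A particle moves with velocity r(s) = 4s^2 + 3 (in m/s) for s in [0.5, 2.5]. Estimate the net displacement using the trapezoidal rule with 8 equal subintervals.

26.75

Δs = (2.5 − 0.5)/8 = 0.25.
r(0.5) = 4, r(0.75) = 5.25, r(1) = 7, r(1.25) = 9.25, r(1.5) = 12, r(1.75) = 15.25, r(2) = 19, r(2.25) = 23.25, r(2.5) = 28.
T_8 = (Δs/2)·[r(s_0) + 2r(s_1) + ... + 2r(s_{7}) + r(s_8)].
Sum = 26.75.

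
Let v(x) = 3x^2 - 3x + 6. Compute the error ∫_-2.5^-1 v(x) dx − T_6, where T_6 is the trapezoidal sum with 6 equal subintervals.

-0.046875

Exact integral: ∫_-2.5^-1 v(x) dx = 31.5.
T_6 = 31.546875.
Error = 31.5 − 31.546875 = -0.046875.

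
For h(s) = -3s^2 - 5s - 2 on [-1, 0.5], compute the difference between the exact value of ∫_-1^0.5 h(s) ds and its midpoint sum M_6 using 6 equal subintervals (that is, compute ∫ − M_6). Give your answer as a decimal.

-0.0234375

Exact integral: ∫_-1^0.5 h(s) ds = -2.25.
M_6 = -2.2265625.
Error = -2.25 − (-2.2265625) = -0.0234375.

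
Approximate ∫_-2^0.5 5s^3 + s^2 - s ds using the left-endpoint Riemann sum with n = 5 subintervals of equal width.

-25

Δs = (0.5 − (-2))/5 = 0.5.
Left endpoints: -2, -1.5, -1, -0.5, 0.
f(-2) = -34, f(-1.5) = -13.125, f(-1) = -3, f(-0.5) = 0.125, f(0) = 0.
Sum = Δs · [f(-2) + f(-1.5) + f(-1) + f(-0.5) + f(0)].
Sum = -25.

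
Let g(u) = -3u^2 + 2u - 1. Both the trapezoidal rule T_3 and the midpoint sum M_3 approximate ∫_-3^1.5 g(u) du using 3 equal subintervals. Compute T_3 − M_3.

T_3 = -46.6875.
M_3 = -39.09375.
T_3 − M_3 = -7.59375.

-7.59375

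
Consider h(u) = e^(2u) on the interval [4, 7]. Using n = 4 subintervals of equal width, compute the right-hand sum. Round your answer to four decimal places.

1158131.5794

Δu = (7 − 4)/4 = 0.75.
Right endpoints: 4.75, 5.5, 6.25, 7.
h(4.75) ≈ 13359.7268, h(5.5) ≈ 59874.1417, h(6.25) ≈ 268337.2865, h(7) ≈ 1202604.2842.
Sum = Δu · [h(4.75) + h(5.5) + h(6.25) + h(7)].
Sum ≈ 1158131.5794.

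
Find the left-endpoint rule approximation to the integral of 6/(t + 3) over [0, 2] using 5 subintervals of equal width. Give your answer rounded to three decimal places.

Δt = (2 − 0)/5 = 0.4.
Left endpoints: 0, 0.4, 0.8, 1.2, 1.6.
f(0) = 2, f(0.4) = 30/17, f(0.8) = 30/19, f(1.2) = 10/7, f(1.6) = 30/23.
Sum = Δt · [f(0) + f(0.4) + f(0.8) + f(1.2) + f(1.6)].
Sum ≈ 3.231.

3.231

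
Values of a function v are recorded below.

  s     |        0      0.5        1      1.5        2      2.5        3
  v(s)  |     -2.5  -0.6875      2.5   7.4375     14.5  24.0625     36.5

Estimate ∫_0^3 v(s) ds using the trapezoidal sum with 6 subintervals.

32.40625

Δs = 0.5.
T_6 = (0.5/2)·[(-2.5) + 2·(-0.6875) + 2·2.5 + 2·7.4375 + 2·14.5 + 2·24.0625 + 36.5] = 32.40625.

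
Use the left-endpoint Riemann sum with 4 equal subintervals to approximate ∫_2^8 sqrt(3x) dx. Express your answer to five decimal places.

Δx = (8 − 2)/4 = 1.5.
Left endpoints: 2, 3.5, 5, 6.5.
f(2) ≈ 2.44949, f(3.5) ≈ 3.24037, f(5) ≈ 3.87298, f(6.5) ≈ 4.41588.
Sum = Δx · [f(2) + f(3.5) + f(5) + f(6.5)].
Sum ≈ 20.96809.

20.96809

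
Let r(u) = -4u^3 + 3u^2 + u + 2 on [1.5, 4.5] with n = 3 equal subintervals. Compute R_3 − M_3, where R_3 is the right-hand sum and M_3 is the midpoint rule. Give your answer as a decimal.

R_3 = -465.75.
M_3 = -294.
R_3 − M_3 = -171.75.

-171.75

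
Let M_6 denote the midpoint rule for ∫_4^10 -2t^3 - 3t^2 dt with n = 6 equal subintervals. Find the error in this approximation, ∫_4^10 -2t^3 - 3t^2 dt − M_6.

-22.5

Exact integral: ∫_4^10 f(t) dt = -5808.
M_6 = -5785.5.
Error = -5808 − (-5785.5) = -22.5.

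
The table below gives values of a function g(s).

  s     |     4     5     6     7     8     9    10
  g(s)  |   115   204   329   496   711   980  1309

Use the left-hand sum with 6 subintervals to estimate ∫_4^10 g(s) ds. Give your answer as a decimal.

Δs = 1.
Sum = 1·[115 + 204 + 329 + 496 + 711 + 980] = 2835.

2835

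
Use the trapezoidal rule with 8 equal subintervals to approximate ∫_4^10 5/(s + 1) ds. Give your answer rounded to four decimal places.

3.9497

Δs = (10 − 4)/8 = 0.75.
f(4) = 1, f(4.75) = 20/23, f(5.5) = 10/13, f(6.25) = 20/29, f(7) = 0.625, f(7.75) = 4/7, f(8.5) = 10/19, f(9.25) = 20/41, f(10) = 5/11.
T_8 = (Δs/2)·[f(s_0) + 2f(s_1) + ... + 2f(s_{7}) + f(s_8)].
Sum ≈ 3.9497.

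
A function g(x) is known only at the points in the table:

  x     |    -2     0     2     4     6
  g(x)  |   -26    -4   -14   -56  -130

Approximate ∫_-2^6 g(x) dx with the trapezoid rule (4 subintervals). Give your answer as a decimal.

Δx = 2.
T_4 = (2/2)·[(-26) + 2·(-4) + 2·(-14) + 2·(-56) + (-130)] = -304.

-304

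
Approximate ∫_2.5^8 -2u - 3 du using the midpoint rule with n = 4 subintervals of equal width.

Δu = (8 − 2.5)/4 = 1.375.
Midpoints: 3.1875, 4.5625, 5.9375, 7.3125.
f(3.1875) = -9.375, f(4.5625) = -12.125, f(5.9375) = -14.875, f(7.3125) = -17.625.
Sum = Δu · [f(3.1875) + f(4.5625) + f(5.9375) + f(7.3125)].
Sum = -74.25.

-74.25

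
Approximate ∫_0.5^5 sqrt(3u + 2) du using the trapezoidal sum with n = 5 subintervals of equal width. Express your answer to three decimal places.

Δu = (5 − 0.5)/5 = 0.9.
f(0.5) ≈ 1.871, f(1.4) ≈ 2.490, f(2.3) ≈ 2.983, f(3.2) ≈ 3.406, f(4.1) ≈ 3.782, f(5) ≈ 4.123.
T_5 = (Δu/2)·[f(u_0) + 2f(u_1) + ... + 2f(u_{4}) + f(u_5)].
Sum ≈ 14.092.

14.092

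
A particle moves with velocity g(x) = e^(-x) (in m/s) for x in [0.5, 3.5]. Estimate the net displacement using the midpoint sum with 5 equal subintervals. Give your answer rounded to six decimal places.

0.567778

Δx = (3.5 − 0.5)/5 = 0.6.
Midpoints: 0.8, 1.4, 2, 2.6, 3.2.
g(0.8) ≈ 0.449329, g(1.4) ≈ 0.246597, g(2) ≈ 0.135335, g(2.6) ≈ 0.074274, g(3.2) ≈ 0.040762.
Sum = Δx · [g(0.8) + g(1.4) + g(2) + g(2.6) + g(3.2)].
Sum ≈ 0.567778.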